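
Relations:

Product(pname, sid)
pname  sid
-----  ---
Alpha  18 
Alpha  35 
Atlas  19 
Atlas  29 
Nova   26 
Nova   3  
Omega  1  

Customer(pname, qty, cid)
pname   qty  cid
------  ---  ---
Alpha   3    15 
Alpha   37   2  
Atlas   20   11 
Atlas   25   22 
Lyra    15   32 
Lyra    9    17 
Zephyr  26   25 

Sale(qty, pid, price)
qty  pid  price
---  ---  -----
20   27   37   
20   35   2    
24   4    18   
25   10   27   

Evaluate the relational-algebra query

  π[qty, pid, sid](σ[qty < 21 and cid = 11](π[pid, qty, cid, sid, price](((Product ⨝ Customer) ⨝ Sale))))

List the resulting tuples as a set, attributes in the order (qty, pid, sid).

{(20, 27, 19), (20, 27, 29), (20, 35, 19), (20, 35, 29)}

Joining Product and Customer on pname yields {(Alpha, 18, 3, 15), (Alpha, 18, 37, 2), (Alpha, 35, 3, 15), (Alpha, 35, 37, 2), (Atlas, 19, 20, 11), (Atlas, 19, 25, 22), (Atlas, 29, 20, 11), (Atlas, 29, 25, 22)}.
Joining (Product ⨝ Customer) and Sale on qty yields {(Atlas, 19, 20, 11, 27, 37), (Atlas, 19, 20, 11, 35, 2), (Atlas, 19, 25, 22, 10, 27), (Atlas, 29, 20, 11, 27, 37), (Atlas, 29, 20, 11, 35, 2), (Atlas, 29, 25, 22, 10, 27)}.
π[pid, qty, cid, sid, price]: project onto (pid, qty, cid, sid, price) → {(10, 25, 22, 19, 27), (10, 25, 22, 29, 27), (27, 20, 11, 19, 37), (27, 20, 11, 29, 37), (35, 20, 11, 19, 2), (35, 20, 11, 29, 2)}
Filtering on qty < 21 and cid = 11 leaves {(27, 20, 11, 19, 37), (27, 20, 11, 29, 37), (35, 20, 11, 19, 2), (35, 20, 11, 29, 2)}.
π[qty, pid, sid]: project onto (qty, pid, sid) → {(20, 27, 19), (20, 27, 29), (20, 35, 19), (20, 35, 29)}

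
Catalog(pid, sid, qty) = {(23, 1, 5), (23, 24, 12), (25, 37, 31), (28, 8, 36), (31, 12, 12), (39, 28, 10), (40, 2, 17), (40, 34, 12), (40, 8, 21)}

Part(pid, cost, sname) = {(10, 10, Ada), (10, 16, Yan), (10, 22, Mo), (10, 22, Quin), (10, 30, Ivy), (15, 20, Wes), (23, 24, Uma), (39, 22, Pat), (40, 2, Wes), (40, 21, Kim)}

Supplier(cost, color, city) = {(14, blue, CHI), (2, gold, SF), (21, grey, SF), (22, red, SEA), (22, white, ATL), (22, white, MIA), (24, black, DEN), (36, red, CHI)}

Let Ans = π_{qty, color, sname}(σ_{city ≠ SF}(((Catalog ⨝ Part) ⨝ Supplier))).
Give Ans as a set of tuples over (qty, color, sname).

{(10, red, Pat), (10, white, Pat), (12, black, Uma), (5, black, Uma)}

Natural join on pid: {(23, 1, 5, 24, Uma), (23, 24, 12, 24, Uma), (39, 28, 10, 22, Pat), (40, 2, 17, 2, Wes), (40, 2, 17, 21, Kim), (40, 34, 12, 2, Wes), (40, 34, 12, 21, Kim), (40, 8, 21, 2, Wes), (40, 8, 21, 21, Kim)}
Natural join on cost: {(23, 1, 5, 24, Uma, black, DEN), (23, 24, 12, 24, Uma, black, DEN), (39, 28, 10, 22, Pat, red, SEA), (39, 28, 10, 22, Pat, white, ATL), (39, 28, 10, 22, Pat, white, MIA), (40, 2, 17, 2, Wes, gold, SF), (40, 2, 17, 21, Kim, grey, SF), (40, 34, 12, 2, Wes, gold, SF), (40, 34, 12, 21, Kim, grey, SF), (40, 8, 21, 2, Wes, gold, SF), (40, 8, 21, 21, Kim, grey, SF)}
σ[city ≠ SF]: keep tuples satisfying city ≠ SF → {(23, 1, 5, 24, Uma, black, DEN), (23, 24, 12, 24, Uma, black, DEN), (39, 28, 10, 22, Pat, red, SEA), (39, 28, 10, 22, Pat, white, ATL), (39, 28, 10, 22, Pat, white, MIA)}
Keep only column(s) qty, color, sname (1 duplicate(s) eliminated): {(10, red, Pat), (10, white, Pat), (12, black, Uma), (5, black, Uma)}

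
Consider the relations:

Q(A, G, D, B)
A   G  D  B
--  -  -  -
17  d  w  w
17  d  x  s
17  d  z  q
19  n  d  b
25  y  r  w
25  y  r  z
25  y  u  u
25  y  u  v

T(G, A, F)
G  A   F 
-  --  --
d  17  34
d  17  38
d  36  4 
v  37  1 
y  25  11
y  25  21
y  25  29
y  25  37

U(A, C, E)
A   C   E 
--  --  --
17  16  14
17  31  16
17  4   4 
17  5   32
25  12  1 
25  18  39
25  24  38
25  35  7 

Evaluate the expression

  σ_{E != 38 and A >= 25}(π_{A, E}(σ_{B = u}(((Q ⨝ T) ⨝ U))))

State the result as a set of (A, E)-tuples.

{(25, 1), (25, 39), (25, 7)}

Natural join on A, G: {(17, d, w, w, 34), (17, d, w, w, 38), (17, d, x, s, 34), (17, d, x, s, 38), (17, d, z, q, 34), (17, d, z, q, 38), (25, y, r, w, 11), (25, y, r, w, 21), (25, y, r, w, 29), (25, y, r, w, 37), (25, y, r, z, 11), (25, y, r, z, 21), (25, y, r, z, 29), (25, y, r, z, 37), (25, y, u, u, 11), (25, y, u, u, 21), (25, y, u, u, 29), (25, y, u, u, 37), (25, y, u, v, 11), (25, y, u, v, 21), (25, y, u, v, 29), (25, y, u, v, 37)}
Natural join on A: {(17, d, w, w, 34, 16, 14), (17, d, w, w, 34, 31, 16), (17, d, w, w, 34, 4, 4), (17, d, w, w, 34, 5, 32), (17, d, w, w, 38, 16, 14), (17, d, w, w, 38, 31, 16), (17, d, w, w, 38, 4, 4), (17, d, w, w, 38, 5, 32), (17, d, x, s, 34, 16, 14), (17, d, x, s, 34, 31, 16), (17, d, x, s, 34, 4, 4), (17, d, x, s, 34, 5, 32), (17, d, x, s, 38, 16, 14), (17, d, x, s, 38, 31, 16), (17, d, x, s, 38, 4, 4), (17, d, x, s, 38, 5, 32), (17, d, z, q, 34, 16, 14), (17, d, z, q, 34, 31, 16), (17, d, z, q, 34, 4, 4), (17, d, z, q, 34, 5, 32), (17, d, z, q, 38, 16, 14), (17, d, z, q, 38, 31, 16), (17, d, z, q, 38, 4, 4), (17, d, z, q, 38, 5, 32), (25, y, r, w, 11, 12, 1), (25, y, r, w, 11, 18, 39), (25, y, r, w, 11, 24, 38), (25, y, r, w, 11, 35, 7), (25, y, r, w, 21, 12, 1), (25, y, r, w, 21, 18, 39), (25, y, r, w, 21, 24, 38), (25, y, r, w, 21, 35, 7), (25, y, r, w, 29, 12, 1), (25, y, r, w, 29, 18, 39), (25, y, r, w, 29, 24, 38), (25, y, r, w, 29, 35, 7), (25, y, r, w, 37, 12, 1), (25, y, r, w, 37, 18, 39), (25, y, r, w, 37, 24, 38), (25, y, r, w, 37, 35, 7), (25, y, r, z, 11, 12, 1), (25, y, r, z, 11, 18, 39), (25, y, r, z, 11, 24, 38), (25, y, r, z, 11, 35, 7), (25, y, r, z, 21, 12, 1), (25, y, r, z, 21, 18, 39), (25, y, r, z, 21, 24, 38), (25, y, r, z, 21, 35, 7), (25, y, r, z, 29, 12, 1), (25, y, r, z, 29, 18, 39), (25, y, r, z, 29, 24, 38), (25, y, r, z, 29, 35, 7), (25, y, r, z, 37, 12, 1), (25, y, r, z, 37, 18, 39), (25, y, r, z, 37, 24, 38), (25, y, r, z, 37, 35, 7), (25, y, u, u, 11, 12, 1), (25, y, u, u, 11, 18, 39), (25, y, u, u, 11, 24, 38), (25, y, u, u, 11, 35, 7), (25, y, u, u, 21, 12, 1), (25, y, u, u, 21, 18, 39), (25, y, u, u, 21, 24, 38), (25, y, u, u, 21, 35, 7), (25, y, u, u, 29, 12, 1), (25, y, u, u, 29, 18, 39), (25, y, u, u, 29, 24, 38), (25, y, u, u, 29, 35, 7), (25, y, u, u, 37, 12, 1), (25, y, u, u, 37, 18, 39), (25, y, u, u, 37, 24, 38), (25, y, u, u, 37, 35, 7), (25, y, u, v, 11, 12, 1), (25, y, u, v, 11, 18, 39), (25, y, u, v, 11, 24, 38), (25, y, u, v, 11, 35, 7), (25, y, u, v, 21, 12, 1), (25, y, u, v, 21, 18, 39), (25, y, u, v, 21, 24, 38), (25, y, u, v, 21, 35, 7), (25, y, u, v, 29, 12, 1), (25, y, u, v, 29, 18, 39), (25, y, u, v, 29, 24, 38), (25, y, u, v, 29, 35, 7), (25, y, u, v, 37, 12, 1), (25, y, u, v, 37, 18, 39), (25, y, u, v, 37, 24, 38), (25, y, u, v, 37, 35, 7)}
Apply σ_{B = u}; surviving tuples: {(25, y, u, u, 11, 12, 1), (25, y, u, u, 11, 18, 39), (25, y, u, u, 11, 24, 38), (25, y, u, u, 11, 35, 7), (25, y, u, u, 21, 12, 1), (25, y, u, u, 21, 18, 39), (25, y, u, u, 21, 24, 38), (25, y, u, u, 21, 35, 7), (25, y, u, u, 29, 12, 1), (25, y, u, u, 29, 18, 39), (25, y, u, u, 29, 24, 38), (25, y, u, u, 29, 35, 7), (25, y, u, u, 37, 12, 1), (25, y, u, u, 37, 18, 39), (25, y, u, u, 37, 24, 38), (25, y, u, u, 37, 35, 7)}
π[A, E]: project onto (A, E) (12 duplicate(s) eliminated) → {(25, 1), (25, 38), (25, 39), (25, 7)}
Apply σ_{E != 38 and A >= 25}; surviving tuples: {(25, 1), (25, 39), (25, 7)}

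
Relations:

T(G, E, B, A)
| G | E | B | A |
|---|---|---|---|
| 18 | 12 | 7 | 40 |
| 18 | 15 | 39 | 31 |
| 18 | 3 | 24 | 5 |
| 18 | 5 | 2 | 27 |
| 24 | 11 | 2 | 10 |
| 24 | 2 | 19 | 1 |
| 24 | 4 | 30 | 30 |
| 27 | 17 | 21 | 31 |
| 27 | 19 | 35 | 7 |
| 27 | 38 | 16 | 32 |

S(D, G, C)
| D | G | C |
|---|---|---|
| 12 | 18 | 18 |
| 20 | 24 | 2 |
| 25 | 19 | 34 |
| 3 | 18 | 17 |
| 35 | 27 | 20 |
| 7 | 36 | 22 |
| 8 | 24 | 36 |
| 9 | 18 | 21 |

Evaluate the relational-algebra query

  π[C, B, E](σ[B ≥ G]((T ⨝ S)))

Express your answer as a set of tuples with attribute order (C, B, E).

{(17, 24, 3), (17, 39, 15), (18, 24, 3), (18, 39, 15), (2, 30, 4), (20, 35, 19), (21, 24, 3), (21, 39, 15), (36, 30, 4)}

Joining T and S on G yields {(18, 12, 7, 40, 12, 18), (18, 12, 7, 40, 3, 17), (18, 12, 7, 40, 9, 21), (18, 15, 39, 31, 12, 18), (18, 15, 39, 31, 3, 17), (18, 15, 39, 31, 9, 21), (18, 3, 24, 5, 12, 18), (18, 3, 24, 5, 3, 17), (18, 3, 24, 5, 9, 21), (18, 5, 2, 27, 12, 18), (18, 5, 2, 27, 3, 17), (18, 5, 2, 27, 9, 21), (24, 11, 2, 10, 20, 2), (24, 11, 2, 10, 8, 36), (24, 2, 19, 1, 20, 2), (24, 2, 19, 1, 8, 36), (24, 4, 30, 30, 20, 2), (24, 4, 30, 30, 8, 36), (27, 17, 21, 31, 35, 20), (27, 19, 35, 7, 35, 20), (27, 38, 16, 32, 35, 20)}.
Apply σ_{B ≥ G}; surviving tuples: {(18, 15, 39, 31, 12, 18), (18, 15, 39, 31, 3, 17), (18, 15, 39, 31, 9, 21), (18, 3, 24, 5, 12, 18), (18, 3, 24, 5, 3, 17), (18, 3, 24, 5, 9, 21), (24, 4, 30, 30, 20, 2), (24, 4, 30, 30, 8, 36), (27, 19, 35, 7, 35, 20)}
Projecting to C, B, E: {(17, 24, 3), (17, 39, 15), (18, 24, 3), (18, 39, 15), (2, 30, 4), (20, 35, 19), (21, 24, 3), (21, 39, 15), (36, 30, 4)}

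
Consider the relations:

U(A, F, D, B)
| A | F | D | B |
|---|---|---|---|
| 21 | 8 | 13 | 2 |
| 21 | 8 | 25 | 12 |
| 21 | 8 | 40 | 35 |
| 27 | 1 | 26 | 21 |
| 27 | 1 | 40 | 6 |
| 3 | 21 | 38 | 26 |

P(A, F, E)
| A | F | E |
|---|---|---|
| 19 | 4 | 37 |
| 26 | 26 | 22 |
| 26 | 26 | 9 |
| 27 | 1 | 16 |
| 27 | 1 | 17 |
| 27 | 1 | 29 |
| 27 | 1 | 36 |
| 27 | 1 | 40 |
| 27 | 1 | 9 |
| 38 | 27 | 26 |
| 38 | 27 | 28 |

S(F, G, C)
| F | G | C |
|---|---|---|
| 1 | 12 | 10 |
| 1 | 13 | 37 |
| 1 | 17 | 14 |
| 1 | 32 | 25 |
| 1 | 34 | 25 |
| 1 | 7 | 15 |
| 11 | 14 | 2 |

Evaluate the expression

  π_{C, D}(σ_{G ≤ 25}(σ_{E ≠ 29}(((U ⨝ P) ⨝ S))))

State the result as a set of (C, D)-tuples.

{(10, 26), (10, 40), (14, 26), (14, 40), (15, 26), (15, 40), (37, 26), (37, 40)}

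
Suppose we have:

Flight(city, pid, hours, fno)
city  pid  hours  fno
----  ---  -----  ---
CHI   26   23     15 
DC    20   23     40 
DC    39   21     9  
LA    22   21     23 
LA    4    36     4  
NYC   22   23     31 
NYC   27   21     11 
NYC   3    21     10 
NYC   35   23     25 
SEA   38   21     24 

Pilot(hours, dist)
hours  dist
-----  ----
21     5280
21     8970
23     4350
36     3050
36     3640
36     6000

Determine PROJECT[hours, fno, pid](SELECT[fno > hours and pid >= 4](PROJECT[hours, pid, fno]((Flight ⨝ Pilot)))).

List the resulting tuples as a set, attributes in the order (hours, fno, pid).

Joining Flight and Pilot on hours yields {(CHI, 26, 23, 15, 4350), (DC, 20, 23, 40, 4350), (DC, 39, 21, 9, 5280), (DC, 39, 21, 9, 8970), (LA, 22, 21, 23, 5280), (LA, 22, 21, 23, 8970), (LA, 4, 36, 4, 3050), (LA, 4, 36, 4, 3640), (LA, 4, 36, 4, 6000), (NYC, 22, 23, 31, 4350), (NYC, 27, 21, 11, 5280), (NYC, 27, 21, 11, 8970), (NYC, 3, 21, 10, 5280), (NYC, 3, 21, 10, 8970), (NYC, 35, 23, 25, 4350), (SEA, 38, 21, 24, 5280), (SEA, 38, 21, 24, 8970)}.
Projecting to hours, pid, fno (7 duplicate(s) eliminated): {(21, 22, 23), (21, 27, 11), (21, 3, 10), (21, 38, 24), (21, 39, 9), (23, 20, 40), (23, 22, 31), (23, 26, 15), (23, 35, 25), (36, 4, 4)}
Filtering on fno > hours and pid >= 4 leaves {(21, 22, 23), (21, 38, 24), (23, 20, 40), (23, 22, 31), (23, 35, 25)}.
Projecting to hours, fno, pid: {(21, 23, 22), (21, 24, 38), (23, 25, 35), (23, 31, 22), (23, 40, 20)}

{(21, 23, 22), (21, 24, 38), (23, 25, 35), (23, 31, 22), (23, 40, 20)}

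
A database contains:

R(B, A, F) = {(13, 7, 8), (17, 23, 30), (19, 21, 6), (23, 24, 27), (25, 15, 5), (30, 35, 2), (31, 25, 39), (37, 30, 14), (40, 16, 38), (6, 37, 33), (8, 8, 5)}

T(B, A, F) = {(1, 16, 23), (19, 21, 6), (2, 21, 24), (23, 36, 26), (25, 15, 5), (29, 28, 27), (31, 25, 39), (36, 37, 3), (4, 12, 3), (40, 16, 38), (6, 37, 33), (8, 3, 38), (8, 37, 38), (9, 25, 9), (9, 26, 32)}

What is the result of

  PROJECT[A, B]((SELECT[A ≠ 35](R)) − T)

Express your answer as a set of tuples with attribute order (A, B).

{(23, 17), (24, 23), (30, 37), (7, 13), (8, 8)}

σ[A ≠ 35]: keep tuples satisfying A ≠ 35 → {(13, 7, 8), (17, 23, 30), (19, 21, 6), (23, 24, 27), (25, 15, 5), (31, 25, 39), (37, 30, 14), (40, 16, 38), (6, 37, 33), (8, 8, 5)}
Taking the difference: {(13, 7, 8), (17, 23, 30), (23, 24, 27), (37, 30, 14), (8, 8, 5)}
π_{A, B} gives {(23, 17), (24, 23), (30, 37), (7, 13), (8, 8)}.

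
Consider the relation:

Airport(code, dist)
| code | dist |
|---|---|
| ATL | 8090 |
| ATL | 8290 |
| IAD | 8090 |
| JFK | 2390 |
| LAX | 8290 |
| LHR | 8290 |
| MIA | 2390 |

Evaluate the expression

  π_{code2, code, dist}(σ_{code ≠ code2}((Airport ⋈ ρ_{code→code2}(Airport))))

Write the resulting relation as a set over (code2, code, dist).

ρ[code→code2]: schema becomes (code2, dist); tuples unchanged.
Joining Airport and ρ_{code→code2}(Airport) on dist yields {(ATL, 8090, ATL), (ATL, 8090, IAD), (ATL, 8290, ATL), (ATL, 8290, LAX), (ATL, 8290, LHR), (IAD, 8090, ATL), (IAD, 8090, IAD), (JFK, 2390, JFK), (JFK, 2390, MIA), (LAX, 8290, ATL), (LAX, 8290, LAX), (LAX, 8290, LHR), (LHR, 8290, ATL), (LHR, 8290, LAX), (LHR, 8290, LHR), (MIA, 2390, JFK), (MIA, 2390, MIA)}.
σ[code ≠ code2]: keep tuples satisfying code ≠ code2 → {(ATL, 8090, IAD), (ATL, 8290, LAX), (ATL, 8290, LHR), (IAD, 8090, ATL), (JFK, 2390, MIA), (LAX, 8290, ATL), (LAX, 8290, LHR), (LHR, 8290, ATL), (LHR, 8290, LAX), (MIA, 2390, JFK)}
Projecting to code2, code, dist: {(ATL, IAD, 8090), (ATL, LAX, 8290), (ATL, LHR, 8290), (IAD, ATL, 8090), (JFK, MIA, 2390), (LAX, ATL, 8290), (LAX, LHR, 8290), (LHR, ATL, 8290), (LHR, LAX, 8290), (MIA, JFK, 2390)}

{(ATL, IAD, 8090), (ATL, LAX, 8290), (ATL, LHR, 8290), (IAD, ATL, 8090), (JFK, MIA, 2390), (LAX, ATL, 8290), (LAX, LHR, 8290), (LHR, ATL, 8290), (LHR, LAX, 8290), (MIA, JFK, 2390)}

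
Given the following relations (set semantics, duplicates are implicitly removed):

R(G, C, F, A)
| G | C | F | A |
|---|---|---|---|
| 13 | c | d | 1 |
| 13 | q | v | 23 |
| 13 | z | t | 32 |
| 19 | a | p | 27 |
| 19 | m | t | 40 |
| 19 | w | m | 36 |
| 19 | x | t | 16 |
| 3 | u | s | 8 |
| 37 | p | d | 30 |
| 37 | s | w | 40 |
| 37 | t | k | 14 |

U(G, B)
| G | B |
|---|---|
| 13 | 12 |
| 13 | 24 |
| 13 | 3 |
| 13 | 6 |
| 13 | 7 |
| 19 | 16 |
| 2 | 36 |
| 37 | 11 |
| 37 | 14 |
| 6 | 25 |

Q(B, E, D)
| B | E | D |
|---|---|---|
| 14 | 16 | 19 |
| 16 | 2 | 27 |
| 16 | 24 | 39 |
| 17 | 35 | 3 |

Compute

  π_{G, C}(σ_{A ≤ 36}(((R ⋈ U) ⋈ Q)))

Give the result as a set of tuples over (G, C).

{(19, a), (19, w), (19, x), (37, p), (37, t)}

R ⋈ U (natural join on G): {(13, c, d, 1, 12), (13, c, d, 1, 24), (13, c, d, 1, 3), (13, c, d, 1, 6), (13, c, d, 1, 7), (13, q, v, 23, 12), (13, q, v, 23, 24), (13, q, v, 23, 3), (13, q, v, 23, 6), (13, q, v, 23, 7), (13, z, t, 32, 12), (13, z, t, 32, 24), (13, z, t, 32, 3), (13, z, t, 32, 6), (13, z, t, 32, 7), (19, a, p, 27, 16), (19, m, t, 40, 16), (19, w, m, 36, 16), (19, x, t, 16, 16), (37, p, d, 30, 11), (37, p, d, 30, 14), (37, s, w, 40, 11), (37, s, w, 40, 14), (37, t, k, 14, 11), (37, t, k, 14, 14)}
(R ⋈ U) ⋈ Q (natural join on B): {(19, a, p, 27, 16, 2, 27), (19, a, p, 27, 16, 24, 39), (19, m, t, 40, 16, 2, 27), (19, m, t, 40, 16, 24, 39), (19, w, m, 36, 16, 2, 27), (19, w, m, 36, 16, 24, 39), (19, x, t, 16, 16, 2, 27), (19, x, t, 16, 16, 24, 39), (37, p, d, 30, 14, 16, 19), (37, s, w, 40, 14, 16, 19), (37, t, k, 14, 14, 16, 19)}
Apply σ_{A ≤ 36}; surviving tuples: {(19, a, p, 27, 16, 2, 27), (19, a, p, 27, 16, 24, 39), (19, w, m, 36, 16, 2, 27), (19, w, m, 36, 16, 24, 39), (19, x, t, 16, 16, 2, 27), (19, x, t, 16, 16, 24, 39), (37, p, d, 30, 14, 16, 19), (37, t, k, 14, 14, 16, 19)}
Projecting to G, C (3 duplicate(s) eliminated): {(19, a), (19, w), (19, x), (37, p), (37, t)}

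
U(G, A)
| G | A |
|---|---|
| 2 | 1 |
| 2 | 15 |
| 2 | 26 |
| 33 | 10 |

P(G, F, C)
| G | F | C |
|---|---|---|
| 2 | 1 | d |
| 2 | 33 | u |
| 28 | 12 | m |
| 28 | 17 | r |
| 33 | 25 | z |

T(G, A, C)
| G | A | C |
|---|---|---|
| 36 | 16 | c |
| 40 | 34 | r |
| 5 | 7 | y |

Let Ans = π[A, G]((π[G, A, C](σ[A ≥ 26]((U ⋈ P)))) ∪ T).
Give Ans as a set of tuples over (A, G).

{(16, 36), (26, 2), (34, 40), (7, 5)}

Natural join on G: {(2, 1, 1, d), (2, 1, 33, u), (2, 15, 1, d), (2, 15, 33, u), (2, 26, 1, d), (2, 26, 33, u), (33, 10, 25, z)}
σ[A ≥ 26]: keep tuples satisfying A ≥ 26 → {(2, 26, 1, d), (2, 26, 33, u)}
Keep only column(s) G, A, C: {(2, 26, d), (2, 26, u)}
Taking the union: {(2, 26, d), (2, 26, u), (36, 16, c), (40, 34, r), (5, 7, y)}
Keep only column(s) A, G (1 duplicate(s) eliminated): {(16, 36), (26, 2), (34, 40), (7, 5)}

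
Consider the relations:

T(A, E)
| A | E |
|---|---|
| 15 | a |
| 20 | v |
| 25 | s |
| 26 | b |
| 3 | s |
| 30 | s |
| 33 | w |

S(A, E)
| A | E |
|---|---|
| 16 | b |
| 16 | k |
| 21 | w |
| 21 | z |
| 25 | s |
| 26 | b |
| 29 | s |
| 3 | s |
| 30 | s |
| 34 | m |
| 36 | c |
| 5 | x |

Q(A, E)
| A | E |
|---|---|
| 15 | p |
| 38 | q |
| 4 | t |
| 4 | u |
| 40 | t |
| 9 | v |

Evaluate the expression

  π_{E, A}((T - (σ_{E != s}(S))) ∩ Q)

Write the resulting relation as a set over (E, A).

{}

Filtering on E != s leaves {(16, b), (16, k), (21, w), (21, z), (26, b), (34, m), (36, c), (5, x)}.
Set difference of the two operands is {(15, a), (20, v), (25, s), (3, s), (30, s), (33, w)}.
Set intersection of the two operands is {}.
π[E, A]: project onto (E, A) → {}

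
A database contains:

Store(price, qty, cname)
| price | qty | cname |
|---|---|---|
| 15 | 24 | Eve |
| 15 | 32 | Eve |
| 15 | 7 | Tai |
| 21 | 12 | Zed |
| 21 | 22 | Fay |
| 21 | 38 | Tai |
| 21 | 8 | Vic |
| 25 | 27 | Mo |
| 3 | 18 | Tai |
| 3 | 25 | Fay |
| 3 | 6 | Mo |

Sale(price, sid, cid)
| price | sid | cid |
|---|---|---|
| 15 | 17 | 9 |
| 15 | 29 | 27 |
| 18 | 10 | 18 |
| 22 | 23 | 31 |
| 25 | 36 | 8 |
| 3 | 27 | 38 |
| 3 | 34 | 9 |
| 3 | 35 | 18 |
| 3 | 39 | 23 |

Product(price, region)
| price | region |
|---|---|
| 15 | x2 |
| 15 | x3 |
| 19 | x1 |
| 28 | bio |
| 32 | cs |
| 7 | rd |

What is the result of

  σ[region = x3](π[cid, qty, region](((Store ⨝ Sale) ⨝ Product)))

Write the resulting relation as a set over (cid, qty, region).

Store ⋈ Sale (natural join on price): {(15, 24, Eve, 17, 9), (15, 24, Eve, 29, 27), (15, 32, Eve, 17, 9), (15, 32, Eve, 29, 27), (15, 7, Tai, 17, 9), (15, 7, Tai, 29, 27), (25, 27, Mo, 36, 8), (3, 18, Tai, 27, 38), (3, 18, Tai, 34, 9), (3, 18, Tai, 35, 18), (3, 18, Tai, 39, 23), (3, 25, Fay, 27, 38), (3, 25, Fay, 34, 9), (3, 25, Fay, 35, 18), (3, 25, Fay, 39, 23), (3, 6, Mo, 27, 38), (3, 6, Mo, 34, 9), (3, 6, Mo, 35, 18), (3, 6, Mo, 39, 23)}
(Store ⨝ Sale) ⋈ Product (natural join on price): {(15, 24, Eve, 17, 9, x2), (15, 24, Eve, 17, 9, x3), (15, 24, Eve, 29, 27, x2), (15, 24, Eve, 29, 27, x3), (15, 32, Eve, 17, 9, x2), (15, 32, Eve, 17, 9, x3), (15, 32, Eve, 29, 27, x2), (15, 32, Eve, 29, 27, x3), (15, 7, Tai, 17, 9, x2), (15, 7, Tai, 17, 9, x3), (15, 7, Tai, 29, 27, x2), (15, 7, Tai, 29, 27, x3)}
Projecting to cid, qty, region: {(27, 24, x2), (27, 24, x3), (27, 32, x2), (27, 32, x3), (27, 7, x2), (27, 7, x3), (9, 24, x2), (9, 24, x3), (9, 32, x2), (9, 32, x3), (9, 7, x2), (9, 7, x3)}
Apply σ_{region = x3}; surviving tuples: {(27, 24, x3), (27, 32, x3), (27, 7, x3), (9, 24, x3), (9, 32, x3), (9, 7, x3)}

{(27, 24, x3), (27, 32, x3), (27, 7, x3), (9, 24, x3), (9, 32, x3), (9, 7, x3)}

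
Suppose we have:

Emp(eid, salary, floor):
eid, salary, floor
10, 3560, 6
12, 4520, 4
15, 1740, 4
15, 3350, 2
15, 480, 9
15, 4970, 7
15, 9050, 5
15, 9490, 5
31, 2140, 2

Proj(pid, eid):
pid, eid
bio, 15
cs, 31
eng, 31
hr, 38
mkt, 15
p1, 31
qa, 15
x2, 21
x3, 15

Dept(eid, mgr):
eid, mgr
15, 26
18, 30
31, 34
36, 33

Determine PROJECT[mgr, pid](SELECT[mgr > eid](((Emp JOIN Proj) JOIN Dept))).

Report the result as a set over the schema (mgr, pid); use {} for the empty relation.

Natural join on eid: {(15, 1740, 4, bio), (15, 1740, 4, mkt), (15, 1740, 4, qa), (15, 1740, 4, x3), (15, 3350, 2, bio), (15, 3350, 2, mkt), (15, 3350, 2, qa), (15, 3350, 2, x3), (15, 480, 9, bio), (15, 480, 9, mkt), (15, 480, 9, qa), (15, 480, 9, x3), (15, 4970, 7, bio), (15, 4970, 7, mkt), (15, 4970, 7, qa), (15, 4970, 7, x3), (15, 9050, 5, bio), (15, 9050, 5, mkt), (15, 9050, 5, qa), (15, 9050, 5, x3), (15, 9490, 5, bio), (15, 9490, 5, mkt), (15, 9490, 5, qa), (15, 9490, 5, x3), (31, 2140, 2, cs), (31, 2140, 2, eng), (31, 2140, 2, p1)}
Natural join on eid: {(15, 1740, 4, bio, 26), (15, 1740, 4, mkt, 26), (15, 1740, 4, qa, 26), (15, 1740, 4, x3, 26), (15, 3350, 2, bio, 26), (15, 3350, 2, mkt, 26), (15, 3350, 2, qa, 26), (15, 3350, 2, x3, 26), (15, 480, 9, bio, 26), (15, 480, 9, mkt, 26), (15, 480, 9, qa, 26), (15, 480, 9, x3, 26), (15, 4970, 7, bio, 26), (15, 4970, 7, mkt, 26), (15, 4970, 7, qa, 26), (15, 4970, 7, x3, 26), (15, 9050, 5, bio, 26), (15, 9050, 5, mkt, 26), (15, 9050, 5, qa, 26), (15, 9050, 5, x3, 26), (15, 9490, 5, bio, 26), (15, 9490, 5, mkt, 26), (15, 9490, 5, qa, 26), (15, 9490, 5, x3, 26), (31, 2140, 2, cs, 34), (31, 2140, 2, eng, 34), (31, 2140, 2, p1, 34)}
Filtering on mgr > eid leaves {(15, 1740, 4, bio, 26), (15, 1740, 4, mkt, 26), (15, 1740, 4, qa, 26), (15, 1740, 4, x3, 26), (15, 3350, 2, bio, 26), (15, 3350, 2, mkt, 26), (15, 3350, 2, qa, 26), (15, 3350, 2, x3, 26), (15, 480, 9, bio, 26), (15, 480, 9, mkt, 26), (15, 480, 9, qa, 26), (15, 480, 9, x3, 26), (15, 4970, 7, bio, 26), (15, 4970, 7, mkt, 26), (15, 4970, 7, qa, 26), (15, 4970, 7, x3, 26), (15, 9050, 5, bio, 26), (15, 9050, 5, mkt, 26), (15, 9050, 5, qa, 26), (15, 9050, 5, x3, 26), (15, 9490, 5, bio, 26), (15, 9490, 5, mkt, 26), (15, 9490, 5, qa, 26), (15, 9490, 5, x3, 26), (31, 2140, 2, cs, 34), (31, 2140, 2, eng, 34), (31, 2140, 2, p1, 34)}.
Keep only column(s) mgr, pid (20 duplicate(s) eliminated): {(26, bio), (26, mkt), (26, qa), (26, x3), (34, cs), (34, eng), (34, p1)}

{(26, bio), (26, mkt), (26, qa), (26, x3), (34, cs), (34, eng), (34, p1)}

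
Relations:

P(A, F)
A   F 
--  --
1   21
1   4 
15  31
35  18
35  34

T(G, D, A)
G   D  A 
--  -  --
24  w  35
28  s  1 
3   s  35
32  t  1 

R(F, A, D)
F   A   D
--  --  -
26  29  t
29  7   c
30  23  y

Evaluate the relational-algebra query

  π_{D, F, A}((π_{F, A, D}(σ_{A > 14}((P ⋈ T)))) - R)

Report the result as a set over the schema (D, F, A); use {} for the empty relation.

{(s, 18, 35), (s, 34, 35), (w, 18, 35), (w, 34, 35)}

Joining P and T on A yields {(1, 21, 28, s), (1, 21, 32, t), (1, 4, 28, s), (1, 4, 32, t), (35, 18, 24, w), (35, 18, 3, s), (35, 34, 24, w), (35, 34, 3, s)}.
σ[A > 14]: keep tuples satisfying A > 14 → {(35, 18, 24, w), (35, 18, 3, s), (35, 34, 24, w), (35, 34, 3, s)}
π_{F, A, D} gives {(18, 35, s), (18, 35, w), (34, 35, s), (34, 35, w)}.
Set difference of the two operands is {(18, 35, s), (18, 35, w), (34, 35, s), (34, 35, w)}.
π_{D, F, A} gives {(s, 18, 35), (s, 34, 35), (w, 18, 35), (w, 34, 35)}.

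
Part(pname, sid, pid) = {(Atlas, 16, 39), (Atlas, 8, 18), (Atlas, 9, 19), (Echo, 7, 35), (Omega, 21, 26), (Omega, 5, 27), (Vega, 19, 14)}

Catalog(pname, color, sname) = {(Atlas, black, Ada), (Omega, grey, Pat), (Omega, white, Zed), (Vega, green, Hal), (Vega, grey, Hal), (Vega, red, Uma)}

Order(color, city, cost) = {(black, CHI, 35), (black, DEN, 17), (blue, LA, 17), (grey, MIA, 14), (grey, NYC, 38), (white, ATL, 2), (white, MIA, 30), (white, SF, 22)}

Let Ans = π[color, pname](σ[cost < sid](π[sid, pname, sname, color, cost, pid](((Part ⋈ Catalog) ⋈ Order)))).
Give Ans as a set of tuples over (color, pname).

Natural join on pname: {(Atlas, 16, 39, black, Ada), (Atlas, 8, 18, black, Ada), (Atlas, 9, 19, black, Ada), (Omega, 21, 26, grey, Pat), (Omega, 21, 26, white, Zed), (Omega, 5, 27, grey, Pat), (Omega, 5, 27, white, Zed), (Vega, 19, 14, green, Hal), (Vega, 19, 14, grey, Hal), (Vega, 19, 14, red, Uma)}
Natural join on color: {(Atlas, 16, 39, black, Ada, CHI, 35), (Atlas, 16, 39, black, Ada, DEN, 17), (Atlas, 8, 18, black, Ada, CHI, 35), (Atlas, 8, 18, black, Ada, DEN, 17), (Atlas, 9, 19, black, Ada, CHI, 35), (Atlas, 9, 19, black, Ada, DEN, 17), (Omega, 21, 26, grey, Pat, MIA, 14), (Omega, 21, 26, grey, Pat, NYC, 38), (Omega, 21, 26, white, Zed, ATL, 2), (Omega, 21, 26, white, Zed, MIA, 30), (Omega, 21, 26, white, Zed, SF, 22), (Omega, 5, 27, grey, Pat, MIA, 14), (Omega, 5, 27, grey, Pat, NYC, 38), (Omega, 5, 27, white, Zed, ATL, 2), (Omega, 5, 27, white, Zed, MIA, 30), (Omega, 5, 27, white, Zed, SF, 22), (Vega, 19, 14, grey, Hal, MIA, 14), (Vega, 19, 14, grey, Hal, NYC, 38)}
π[sid, pname, sname, color, cost, pid]: project onto (sid, pname, sname, color, cost, pid) → {(16, Atlas, Ada, black, 17, 39), (16, Atlas, Ada, black, 35, 39), (19, Vega, Hal, grey, 14, 14), (19, Vega, Hal, grey, 38, 14), (21, Omega, Pat, grey, 14, 26), (21, Omega, Pat, grey, 38, 26), (21, Omega, Zed, white, 2, 26), (21, Omega, Zed, white, 22, 26), (21, Omega, Zed, white, 30, 26), (5, Omega, Pat, grey, 14, 27), (5, Omega, Pat, grey, 38, 27), (5, Omega, Zed, white, 2, 27), (5, Omega, Zed, white, 22, 27), (5, Omega, Zed, white, 30, 27), (8, Atlas, Ada, black, 17, 18), (8, Atlas, Ada, black, 35, 18), (9, Atlas, Ada, black, 17, 19), (9, Atlas, Ada, black, 35, 19)}
Filtering on cost < sid leaves {(19, Vega, Hal, grey, 14, 14), (21, Omega, Pat, grey, 14, 26), (21, Omega, Zed, white, 2, 26), (5, Omega, Zed, white, 2, 27)}.
π[color, pname]: project onto (color, pname) (1 duplicate(s) eliminated) → {(grey, Omega), (grey, Vega), (white, Omega)}

{(grey, Omega), (grey, Vega), (white, Omega)}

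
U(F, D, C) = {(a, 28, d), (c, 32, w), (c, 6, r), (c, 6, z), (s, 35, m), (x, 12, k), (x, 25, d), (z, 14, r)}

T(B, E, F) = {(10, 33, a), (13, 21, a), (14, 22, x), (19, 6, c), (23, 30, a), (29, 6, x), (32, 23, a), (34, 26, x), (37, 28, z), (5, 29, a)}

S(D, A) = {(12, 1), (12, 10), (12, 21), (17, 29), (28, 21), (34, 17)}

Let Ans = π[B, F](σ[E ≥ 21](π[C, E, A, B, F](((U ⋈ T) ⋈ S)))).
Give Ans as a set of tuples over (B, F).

{(10, a), (13, a), (14, x), (23, a), (32, a), (34, x), (5, a)}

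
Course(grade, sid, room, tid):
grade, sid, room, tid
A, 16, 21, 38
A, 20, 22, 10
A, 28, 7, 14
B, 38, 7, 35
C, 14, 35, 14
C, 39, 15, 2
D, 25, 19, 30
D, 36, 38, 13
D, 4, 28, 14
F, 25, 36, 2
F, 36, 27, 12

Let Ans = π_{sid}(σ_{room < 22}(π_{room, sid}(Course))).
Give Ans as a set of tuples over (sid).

{16, 25, 28, 38, 39}

Keep only column(s) room, sid: {(15, 39), (19, 25), (21, 16), (22, 20), (27, 36), (28, 4), (35, 14), (36, 25), (38, 36), (7, 28), (7, 38)}
σ[room < 22]: keep tuples satisfying room < 22 → {(15, 39), (19, 25), (21, 16), (7, 28), (7, 38)}
Keep only column(s) sid: {16, 25, 28, 38, 39}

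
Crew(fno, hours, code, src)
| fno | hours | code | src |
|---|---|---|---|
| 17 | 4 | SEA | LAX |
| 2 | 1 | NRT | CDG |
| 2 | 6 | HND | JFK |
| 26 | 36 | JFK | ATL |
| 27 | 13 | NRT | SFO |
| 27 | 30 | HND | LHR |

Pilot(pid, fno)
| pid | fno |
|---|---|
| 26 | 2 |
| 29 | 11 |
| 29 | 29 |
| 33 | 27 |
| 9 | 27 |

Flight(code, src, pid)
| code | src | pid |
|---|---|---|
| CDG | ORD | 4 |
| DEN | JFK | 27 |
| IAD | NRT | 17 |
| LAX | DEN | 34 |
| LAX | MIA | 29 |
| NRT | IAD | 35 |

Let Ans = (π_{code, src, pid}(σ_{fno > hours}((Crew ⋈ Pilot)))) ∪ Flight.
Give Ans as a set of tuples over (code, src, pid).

{(CDG, ORD, 4), (DEN, JFK, 27), (IAD, NRT, 17), (LAX, DEN, 34), (LAX, MIA, 29), (NRT, CDG, 26), (NRT, IAD, 35), (NRT, SFO, 33), (NRT, SFO, 9)}

Natural join on fno: {(2, 1, NRT, CDG, 26), (2, 6, HND, JFK, 26), (27, 13, NRT, SFO, 33), (27, 13, NRT, SFO, 9), (27, 30, HND, LHR, 33), (27, 30, HND, LHR, 9)}
Filtering on fno > hours leaves {(2, 1, NRT, CDG, 26), (27, 13, NRT, SFO, 33), (27, 13, NRT, SFO, 9)}.
π_{code, src, pid} gives {(NRT, CDG, 26), (NRT, SFO, 33), (NRT, SFO, 9)}.
Taking the union: {(CDG, ORD, 4), (DEN, JFK, 27), (IAD, NRT, 17), (LAX, DEN, 34), (LAX, MIA, 29), (NRT, CDG, 26), (NRT, IAD, 35), (NRT, SFO, 33), (NRT, SFO, 9)}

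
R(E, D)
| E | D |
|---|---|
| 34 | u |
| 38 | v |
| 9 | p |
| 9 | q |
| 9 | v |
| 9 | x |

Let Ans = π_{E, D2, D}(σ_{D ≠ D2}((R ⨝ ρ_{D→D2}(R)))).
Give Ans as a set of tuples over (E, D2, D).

ρ[D→D2]: schema becomes (E, D2); tuples unchanged.
R ⋈ ρ_{D→D2}(R) (natural join on E): {(34, u, u), (38, v, v), (9, p, p), (9, p, q), (9, p, v), (9, p, x), (9, q, p), (9, q, q), (9, q, v), (9, q, x), (9, v, p), (9, v, q), (9, v, v), (9, v, x), (9, x, p), (9, x, q), (9, x, v), (9, x, x)}
Apply σ_{D ≠ D2}; surviving tuples: {(9, p, q), (9, p, v), (9, p, x), (9, q, p), (9, q, v), (9, q, x), (9, v, p), (9, v, q), (9, v, x), (9, x, p), (9, x, q), (9, x, v)}
π[E, D2, D]: project onto (E, D2, D) → {(9, p, q), (9, p, v), (9, p, x), (9, q, p), (9, q, v), (9, q, x), (9, v, p), (9, v, q), (9, v, x), (9, x, p), (9, x, q), (9, x, v)}

{(9, p, q), (9, p, v), (9, p, x), (9, q, p), (9, q, v), (9, q, x), (9, v, p), (9, v, q), (9, v, x), (9, x, p), (9, x, q), (9, x, v)}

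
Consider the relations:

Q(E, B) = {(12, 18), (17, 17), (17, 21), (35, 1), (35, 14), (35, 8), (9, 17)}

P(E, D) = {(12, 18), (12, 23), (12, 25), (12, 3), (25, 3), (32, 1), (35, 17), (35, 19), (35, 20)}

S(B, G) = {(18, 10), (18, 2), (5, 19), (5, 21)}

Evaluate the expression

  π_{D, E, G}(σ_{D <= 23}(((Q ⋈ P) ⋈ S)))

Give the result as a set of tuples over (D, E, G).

Natural join on E: {(12, 18, 18), (12, 18, 23), (12, 18, 25), (12, 18, 3), (35, 1, 17), (35, 1, 19), (35, 1, 20), (35, 14, 17), (35, 14, 19), (35, 14, 20), (35, 8, 17), (35, 8, 19), (35, 8, 20)}
Natural join on B: {(12, 18, 18, 10), (12, 18, 18, 2), (12, 18, 23, 10), (12, 18, 23, 2), (12, 18, 25, 10), (12, 18, 25, 2), (12, 18, 3, 10), (12, 18, 3, 2)}
Selection D <= 23: {(12, 18, 18, 10), (12, 18, 18, 2), (12, 18, 23, 10), (12, 18, 23, 2), (12, 18, 3, 10), (12, 18, 3, 2)}
π[D, E, G]: project onto (D, E, G) → {(18, 12, 10), (18, 12, 2), (23, 12, 10), (23, 12, 2), (3, 12, 10), (3, 12, 2)}

{(18, 12, 10), (18, 12, 2), (23, 12, 10), (23, 12, 2), (3, 12, 10), (3, 12, 2)}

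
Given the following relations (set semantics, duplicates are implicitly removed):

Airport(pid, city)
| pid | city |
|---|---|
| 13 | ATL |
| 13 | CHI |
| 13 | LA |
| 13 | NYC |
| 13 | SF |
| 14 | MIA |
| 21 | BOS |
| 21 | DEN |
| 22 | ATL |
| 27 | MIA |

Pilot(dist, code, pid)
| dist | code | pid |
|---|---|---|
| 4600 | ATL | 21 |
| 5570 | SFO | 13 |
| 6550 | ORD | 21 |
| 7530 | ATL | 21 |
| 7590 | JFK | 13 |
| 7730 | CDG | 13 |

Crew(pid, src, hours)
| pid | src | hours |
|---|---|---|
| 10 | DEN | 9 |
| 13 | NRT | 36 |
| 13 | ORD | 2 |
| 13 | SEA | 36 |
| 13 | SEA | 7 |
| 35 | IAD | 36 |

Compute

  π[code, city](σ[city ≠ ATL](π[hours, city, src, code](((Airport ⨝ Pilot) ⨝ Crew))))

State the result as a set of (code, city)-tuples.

{(CDG, CHI), (CDG, LA), (CDG, NYC), (CDG, SF), (JFK, CHI), (JFK, LA), (JFK, NYC), (JFK, SF), (SFO, CHI), (SFO, LA), (SFO, NYC), (SFO, SF)}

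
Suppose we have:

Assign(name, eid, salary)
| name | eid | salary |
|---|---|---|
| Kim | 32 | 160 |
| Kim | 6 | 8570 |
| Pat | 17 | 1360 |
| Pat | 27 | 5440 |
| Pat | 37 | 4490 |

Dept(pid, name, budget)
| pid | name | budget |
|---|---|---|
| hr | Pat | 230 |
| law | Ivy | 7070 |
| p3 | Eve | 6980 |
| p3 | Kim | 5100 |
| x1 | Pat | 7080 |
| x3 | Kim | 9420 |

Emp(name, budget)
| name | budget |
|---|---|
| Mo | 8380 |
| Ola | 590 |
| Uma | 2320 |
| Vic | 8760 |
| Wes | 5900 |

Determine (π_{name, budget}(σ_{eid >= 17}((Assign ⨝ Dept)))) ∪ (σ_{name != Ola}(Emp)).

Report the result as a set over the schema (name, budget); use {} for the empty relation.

Joining Assign and Dept on name yields {(Kim, 32, 160, p3, 5100), (Kim, 32, 160, x3, 9420), (Kim, 6, 8570, p3, 5100), (Kim, 6, 8570, x3, 9420), (Pat, 17, 1360, hr, 230), (Pat, 17, 1360, x1, 7080), (Pat, 27, 5440, hr, 230), (Pat, 27, 5440, x1, 7080), (Pat, 37, 4490, hr, 230), (Pat, 37, 4490, x1, 7080)}.
Apply σ_{eid >= 17}; surviving tuples: {(Kim, 32, 160, p3, 5100), (Kim, 32, 160, x3, 9420), (Pat, 17, 1360, hr, 230), (Pat, 17, 1360, x1, 7080), (Pat, 27, 5440, hr, 230), (Pat, 27, 5440, x1, 7080), (Pat, 37, 4490, hr, 230), (Pat, 37, 4490, x1, 7080)}
Keep only column(s) name, budget (4 duplicate(s) eliminated): {(Kim, 5100), (Kim, 9420), (Pat, 230), (Pat, 7080)}
Apply σ_{name != Ola}; surviving tuples: {(Mo, 8380), (Uma, 2320), (Vic, 8760), (Wes, 5900)}
Taking the union: {(Kim, 5100), (Kim, 9420), (Mo, 8380), (Pat, 230), (Pat, 7080), (Uma, 2320), (Vic, 8760), (Wes, 5900)}

{(Kim, 5100), (Kim, 9420), (Mo, 8380), (Pat, 230), (Pat, 7080), (Uma, 2320), (Vic, 8760), (Wes, 5900)}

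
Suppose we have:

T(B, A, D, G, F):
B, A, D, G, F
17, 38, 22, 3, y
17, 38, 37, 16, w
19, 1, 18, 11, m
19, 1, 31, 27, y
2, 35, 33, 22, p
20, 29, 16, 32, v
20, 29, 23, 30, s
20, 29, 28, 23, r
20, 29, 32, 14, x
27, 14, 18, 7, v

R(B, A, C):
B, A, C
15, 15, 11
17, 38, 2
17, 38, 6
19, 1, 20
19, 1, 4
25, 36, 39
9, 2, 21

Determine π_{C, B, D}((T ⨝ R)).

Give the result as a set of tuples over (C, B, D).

{(2, 17, 22), (2, 17, 37), (20, 19, 18), (20, 19, 31), (4, 19, 18), (4, 19, 31), (6, 17, 22), (6, 17, 37)}

Natural join on B, A: {(17, 38, 22, 3, y, 2), (17, 38, 22, 3, y, 6), (17, 38, 37, 16, w, 2), (17, 38, 37, 16, w, 6), (19, 1, 18, 11, m, 20), (19, 1, 18, 11, m, 4), (19, 1, 31, 27, y, 20), (19, 1, 31, 27, y, 4)}
π_{C, B, D} gives {(2, 17, 22), (2, 17, 37), (20, 19, 18), (20, 19, 31), (4, 19, 18), (4, 19, 31), (6, 17, 22), (6, 17, 37)}.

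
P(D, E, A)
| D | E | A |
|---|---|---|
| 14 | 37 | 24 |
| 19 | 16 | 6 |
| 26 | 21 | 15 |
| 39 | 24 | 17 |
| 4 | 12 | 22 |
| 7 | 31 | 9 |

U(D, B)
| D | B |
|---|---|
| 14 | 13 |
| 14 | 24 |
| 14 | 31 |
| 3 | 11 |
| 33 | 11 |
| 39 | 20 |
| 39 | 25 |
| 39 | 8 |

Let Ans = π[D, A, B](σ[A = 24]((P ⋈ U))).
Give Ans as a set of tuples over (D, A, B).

{(14, 24, 13), (14, 24, 24), (14, 24, 31)}

Natural join on D: {(14, 37, 24, 13), (14, 37, 24, 24), (14, 37, 24, 31), (39, 24, 17, 20), (39, 24, 17, 25), (39, 24, 17, 8)}
Apply σ_{A = 24}; surviving tuples: {(14, 37, 24, 13), (14, 37, 24, 24), (14, 37, 24, 31)}
Projecting to D, A, B: {(14, 24, 13), (14, 24, 24), (14, 24, 31)}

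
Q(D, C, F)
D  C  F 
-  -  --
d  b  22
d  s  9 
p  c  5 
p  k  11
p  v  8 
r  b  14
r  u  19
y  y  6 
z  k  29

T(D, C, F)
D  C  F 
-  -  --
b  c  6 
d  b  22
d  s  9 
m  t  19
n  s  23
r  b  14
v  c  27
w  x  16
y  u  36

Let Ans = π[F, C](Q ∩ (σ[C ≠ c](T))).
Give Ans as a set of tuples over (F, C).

Filtering on C ≠ c leaves {(d, b, 22), (d, s, 9), (m, t, 19), (n, s, 23), (r, b, 14), (w, x, 16), (y, u, 36)}.
Taking the intersection: {(d, b, 22), (d, s, 9), (r, b, 14)}
π[F, C]: project onto (F, C) → {(14, b), (22, b), (9, s)}

{(14, b), (22, b), (9, s)}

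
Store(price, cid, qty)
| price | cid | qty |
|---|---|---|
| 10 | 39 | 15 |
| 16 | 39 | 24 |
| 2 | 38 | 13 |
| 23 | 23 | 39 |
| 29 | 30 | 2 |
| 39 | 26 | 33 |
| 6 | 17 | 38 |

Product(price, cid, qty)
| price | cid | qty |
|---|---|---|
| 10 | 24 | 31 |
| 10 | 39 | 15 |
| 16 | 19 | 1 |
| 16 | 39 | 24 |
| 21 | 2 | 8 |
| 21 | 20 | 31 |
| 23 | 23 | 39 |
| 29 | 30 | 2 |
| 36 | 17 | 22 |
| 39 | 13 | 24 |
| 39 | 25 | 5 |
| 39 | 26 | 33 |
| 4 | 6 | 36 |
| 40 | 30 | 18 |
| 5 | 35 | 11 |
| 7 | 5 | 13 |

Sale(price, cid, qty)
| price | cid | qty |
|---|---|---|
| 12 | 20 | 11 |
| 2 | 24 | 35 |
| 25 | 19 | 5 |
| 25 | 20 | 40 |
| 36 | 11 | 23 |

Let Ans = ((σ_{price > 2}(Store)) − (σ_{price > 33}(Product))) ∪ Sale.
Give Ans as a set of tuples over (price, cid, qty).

{(10, 39, 15), (12, 20, 11), (16, 39, 24), (2, 24, 35), (23, 23, 39), (25, 19, 5), (25, 20, 40), (29, 30, 2), (36, 11, 23), (6, 17, 38)}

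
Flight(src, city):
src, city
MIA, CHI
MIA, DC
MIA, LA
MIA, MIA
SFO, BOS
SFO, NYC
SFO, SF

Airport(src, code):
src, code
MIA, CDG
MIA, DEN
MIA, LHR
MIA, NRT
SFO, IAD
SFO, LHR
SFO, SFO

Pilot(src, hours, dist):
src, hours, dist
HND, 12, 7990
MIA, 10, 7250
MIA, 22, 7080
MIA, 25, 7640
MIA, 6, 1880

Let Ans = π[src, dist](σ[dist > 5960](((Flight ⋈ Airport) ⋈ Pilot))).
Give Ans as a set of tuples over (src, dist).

{(MIA, 7080), (MIA, 7250), (MIA, 7640)}

Joining Flight and Airport on src yields {(MIA, CHI, CDG), (MIA, CHI, DEN), (MIA, CHI, LHR), (MIA, CHI, NRT), (MIA, DC, CDG), (MIA, DC, DEN), (MIA, DC, LHR), (MIA, DC, NRT), (MIA, LA, CDG), (MIA, LA, DEN), (MIA, LA, LHR), (MIA, LA, NRT), (MIA, MIA, CDG), (MIA, MIA, DEN), (MIA, MIA, LHR), (MIA, MIA, NRT), (SFO, BOS, IAD), (SFO, BOS, LHR), (SFO, BOS, SFO), (SFO, NYC, IAD), (SFO, NYC, LHR), (SFO, NYC, SFO), (SFO, SF, IAD), (SFO, SF, LHR), (SFO, SF, SFO)}.
Joining (Flight ⋈ Airport) and Pilot on src yields {(MIA, CHI, CDG, 10, 7250), (MIA, CHI, CDG, 22, 7080), (MIA, CHI, CDG, 25, 7640), (MIA, CHI, CDG, 6, 1880), (MIA, CHI, DEN, 10, 7250), (MIA, CHI, DEN, 22, 7080), (MIA, CHI, DEN, 25, 7640), (MIA, CHI, DEN, 6, 1880), (MIA, CHI, LHR, 10, 7250), (MIA, CHI, LHR, 22, 7080), (MIA, CHI, LHR, 25, 7640), (MIA, CHI, LHR, 6, 1880), (MIA, CHI, NRT, 10, 7250), (MIA, CHI, NRT, 22, 7080), (MIA, CHI, NRT, 25, 7640), (MIA, CHI, NRT, 6, 1880), (MIA, DC, CDG, 10, 7250), (MIA, DC, CDG, 22, 7080), (MIA, DC, CDG, 25, 7640), (MIA, DC, CDG, 6, 1880), (MIA, DC, DEN, 10, 7250), (MIA, DC, DEN, 22, 7080), (MIA, DC, DEN, 25, 7640), (MIA, DC, DEN, 6, 1880), (MIA, DC, LHR, 10, 7250), (MIA, DC, LHR, 22, 7080), (MIA, DC, LHR, 25, 7640), (MIA, DC, LHR, 6, 1880), (MIA, DC, NRT, 10, 7250), (MIA, DC, NRT, 22, 7080), (MIA, DC, NRT, 25, 7640), (MIA, DC, NRT, 6, 1880), (MIA, LA, CDG, 10, 7250), (MIA, LA, CDG, 22, 7080), (MIA, LA, CDG, 25, 7640), (MIA, LA, CDG, 6, 1880), (MIA, LA, DEN, 10, 7250), (MIA, LA, DEN, 22, 7080), (MIA, LA, DEN, 25, 7640), (MIA, LA, DEN, 6, 1880), (MIA, LA, LHR, 10, 7250), (MIA, LA, LHR, 22, 7080), (MIA, LA, LHR, 25, 7640), (MIA, LA, LHR, 6, 1880), (MIA, LA, NRT, 10, 7250), (MIA, LA, NRT, 22, 7080), (MIA, LA, NRT, 25, 7640), (MIA, LA, NRT, 6, 1880), (MIA, MIA, CDG, 10, 7250), (MIA, MIA, CDG, 22, 7080), (MIA, MIA, CDG, 25, 7640), (MIA, MIA, CDG, 6, 1880), (MIA, MIA, DEN, 10, 7250), (MIA, MIA, DEN, 22, 7080), (MIA, MIA, DEN, 25, 7640), (MIA, MIA, DEN, 6, 1880), (MIA, MIA, LHR, 10, 7250), (MIA, MIA, LHR, 22, 7080), (MIA, MIA, LHR, 25, 7640), (MIA, MIA, LHR, 6, 1880), (MIA, MIA, NRT, 10, 7250), (MIA, MIA, NRT, 22, 7080), (MIA, MIA, NRT, 25, 7640), (MIA, MIA, NRT, 6, 1880)}.
σ[dist > 5960]: keep tuples satisfying dist > 5960 → {(MIA, CHI, CDG, 10, 7250), (MIA, CHI, CDG, 22, 7080), (MIA, CHI, CDG, 25, 7640), (MIA, CHI, DEN, 10, 7250), (MIA, CHI, DEN, 22, 7080), (MIA, CHI, DEN, 25, 7640), (MIA, CHI, LHR, 10, 7250), (MIA, CHI, LHR, 22, 7080), (MIA, CHI, LHR, 25, 7640), (MIA, CHI, NRT, 10, 7250), (MIA, CHI, NRT, 22, 7080), (MIA, CHI, NRT, 25, 7640), (MIA, DC, CDG, 10, 7250), (MIA, DC, CDG, 22, 7080), (MIA, DC, CDG, 25, 7640), (MIA, DC, DEN, 10, 7250), (MIA, DC, DEN, 22, 7080), (MIA, DC, DEN, 25, 7640), (MIA, DC, LHR, 10, 7250), (MIA, DC, LHR, 22, 7080), (MIA, DC, LHR, 25, 7640), (MIA, DC, NRT, 10, 7250), (MIA, DC, NRT, 22, 7080), (MIA, DC, NRT, 25, 7640), (MIA, LA, CDG, 10, 7250), (MIA, LA, CDG, 22, 7080), (MIA, LA, CDG, 25, 7640), (MIA, LA, DEN, 10, 7250), (MIA, LA, DEN, 22, 7080), (MIA, LA, DEN, 25, 7640), (MIA, LA, LHR, 10, 7250), (MIA, LA, LHR, 22, 7080), (MIA, LA, LHR, 25, 7640), (MIA, LA, NRT, 10, 7250), (MIA, LA, NRT, 22, 7080), (MIA, LA, NRT, 25, 7640), (MIA, MIA, CDG, 10, 7250), (MIA, MIA, CDG, 22, 7080), (MIA, MIA, CDG, 25, 7640), (MIA, MIA, DEN, 10, 7250), (MIA, MIA, DEN, 22, 7080), (MIA, MIA, DEN, 25, 7640), (MIA, MIA, LHR, 10, 7250), (MIA, MIA, LHR, 22, 7080), (MIA, MIA, LHR, 25, 7640), (MIA, MIA, NRT, 10, 7250), (MIA, MIA, NRT, 22, 7080), (MIA, MIA, NRT, 25, 7640)}
Projecting to src, dist (45 duplicate(s) eliminated): {(MIA, 7080), (MIA, 7250), (MIA, 7640)}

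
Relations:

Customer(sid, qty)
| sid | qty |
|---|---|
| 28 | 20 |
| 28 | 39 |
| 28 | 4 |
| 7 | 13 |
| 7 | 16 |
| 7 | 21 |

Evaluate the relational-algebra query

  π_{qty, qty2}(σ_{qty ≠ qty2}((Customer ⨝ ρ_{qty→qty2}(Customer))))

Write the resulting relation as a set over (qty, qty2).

{(13, 16), (13, 21), (16, 13), (16, 21), (20, 39), (20, 4), (21, 13), (21, 16), (39, 20), (39, 4), (4, 20), (4, 39)}

ρ[qty→qty2]: schema becomes (sid, qty2); tuples unchanged.
Joining Customer and ρ_{qty→qty2}(Customer) on sid yields {(28, 20, 20), (28, 20, 39), (28, 20, 4), (28, 39, 20), (28, 39, 39), (28, 39, 4), (28, 4, 20), (28, 4, 39), (28, 4, 4), (7, 13, 13), (7, 13, 16), (7, 13, 21), (7, 16, 13), (7, 16, 16), (7, 16, 21), (7, 21, 13), (7, 21, 16), (7, 21, 21)}.
Apply σ_{qty ≠ qty2}; surviving tuples: {(28, 20, 39), (28, 20, 4), (28, 39, 20), (28, 39, 4), (28, 4, 20), (28, 4, 39), (7, 13, 16), (7, 13, 21), (7, 16, 13), (7, 16, 21), (7, 21, 13), (7, 21, 16)}
π_{qty, qty2} gives {(13, 16), (13, 21), (16, 13), (16, 21), (20, 39), (20, 4), (21, 13), (21, 16), (39, 20), (39, 4), (4, 20), (4, 39)}.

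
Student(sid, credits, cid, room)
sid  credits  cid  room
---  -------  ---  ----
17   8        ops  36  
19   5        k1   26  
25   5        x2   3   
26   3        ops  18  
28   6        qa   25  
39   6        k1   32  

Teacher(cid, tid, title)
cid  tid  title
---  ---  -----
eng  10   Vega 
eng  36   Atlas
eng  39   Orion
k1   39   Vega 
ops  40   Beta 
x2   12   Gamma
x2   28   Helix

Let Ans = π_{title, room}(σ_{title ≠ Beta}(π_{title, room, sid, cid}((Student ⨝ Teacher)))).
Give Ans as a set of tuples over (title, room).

{(Gamma, 3), (Helix, 3), (Vega, 26), (Vega, 32)}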